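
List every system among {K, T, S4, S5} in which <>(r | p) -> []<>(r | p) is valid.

S5-tableau for the negation ~(<>(r | p) -> []<>(r | p)):
1. ~(<>(r | p) -> []<>(r | p)), 0
2. <>(r | p), 0
3. ~[]<>(r | p), 0
4. r | p, 1
5. p, 1
6. ~<>(r | p), 2
7. ~(r | p), 0
8. ~r, 0
9. ~p, 0
10. ~(r | p), 1
11. ~r, 1
12. ~p, 1
Accessibility: 0R0, 0R1, 0R2, 1R0, 1R1, 1R2, 2R0, 2R1, 2R2
Branch closes: p and ~p both at 1.
Every branch closes (one shown): valid in S5.
S4-tableau for the negation ~(<>(r | p) -> []<>(r | p)):
1. ~(<>(r | p) -> []<>(r | p)), 0
2. <>(r | p), 0
3. ~[]<>(r | p), 0
4. r | p, 1
5. p, 1
6. ~<>(r | p), 2
7. ~(r | p), 2
8. ~r, 2
9. ~p, 2
Accessibility: 0R0, 0R1, 0R2, 1R1, 2R2
Complete open branch: countermodel on an S4-frame, so not valid in S4, nor in K, T (the same frame is also a K-frame and a T-frame).

S5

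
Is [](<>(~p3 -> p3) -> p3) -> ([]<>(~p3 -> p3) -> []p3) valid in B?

Valid

Tableau for the negation ~([](<>(~p3 -> p3) -> p3) -> ([]<>(~p3 -> p3) -> []p3)):
1. ~([](<>(~p3 -> p3) -> p3) -> ([]<>(~p3 -> p3) -> []p3)), 0
2. [](<>(~p3 -> p3) -> p3), 0   [~->-rule on 1]
3. ~([]<>(~p3 -> p3) -> []p3), 0   [~->-rule on 1]
4. []<>(~p3 -> p3), 0   [~->-rule on 3]
5. ~[]p3, 0   [~->-rule on 3]
6. <>(~p3 -> p3) -> p3, 0   [[]-rule on 2 via 0R0]
7. <>(~p3 -> p3), 0   [[]-rule on 4 via 0R0]
8. ~<>(~p3 -> p3), 0   [->-rule on 6 (branches; this branch)]
9. ~(~p3 -> p3), 0   [~<>-rule on 8 via 0R0]
10. ~p3, 0   [~->-rule on 9]
11. ~p3, 1   [~[]-rule on 5: fresh world 1, 0R1]
12. <>(~p3 -> p3) -> p3, 1   [[]-rule on 2 via 0R1]
13. <>(~p3 -> p3), 1   [[]-rule on 4 via 0R1]
14. ~(~p3 -> p3), 1   [~<>-rule on 8 via 0R1]
15. ~<>(~p3 -> p3), 1   [->-rule on 12 (branches; this branch)]
16. ~p3 -> p3, 2   [<>-rule on 7: fresh world 2, 0R2]
17. <>(~p3 -> p3) -> p3, 2   [[]-rule on 2 via 0R2]
18. <>(~p3 -> p3), 2   [[]-rule on 4 via 0R2]
19. ~(~p3 -> p3), 2   [~<>-rule on 8 via 0R2]
20. ~p3, 2   [~->-rule on 19]
21. p3, 2   [->-rule on 16 (branches; this branch)]
Accessibility: 0R0, 0R1, 0R2, 1R0, 1R1, 2R0, 2R2
Branch closes: p3 and ~p3 both at 2.
Every branch of the negation's tableau closes; the branch above is one of them.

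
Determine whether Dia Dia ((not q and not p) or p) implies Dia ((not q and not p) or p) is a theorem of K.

Invalid (countermodel exists)

Tableau for the negation not (Dia Dia ((not q and not p) or p) implies Dia ((not q and not p) or p)):
1. not (Dia Dia ((not q and not p) or p) implies Dia ((not q and not p) or p)), 0
2. Dia Dia ((not q and not p) or p), 0
3. not Dia ((not q and not p) or p), 0
4. Dia ((not q and not p) or p), 1
5. not ((not q and not p) or p), 1
6. not (not q and not p), 1
7. not p, 1
8. q, 1
9. (not q and not p) or p, 2
10. p, 2
Accessibility: 0R1, 1R2
The negation has an open branch (countermodel exists).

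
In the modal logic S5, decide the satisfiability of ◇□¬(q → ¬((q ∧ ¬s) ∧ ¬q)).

No, unsatisfiable

1. ◇□¬(q → ¬((q ∧ ¬s) ∧ ¬q)), 0
2. □¬(q → ¬((q ∧ ¬s) ∧ ¬q)), 1
3. ¬(q → ¬((q ∧ ¬s) ∧ ¬q)), 0
4. q, 0
5. (q ∧ ¬s) ∧ ¬q, 0
6. q ∧ ¬s, 0
7. ¬q, 0
Accessibility: 0R0, 0R1, 1R0, 1R1
Branch closes: q and ¬q both at 0.
All branches of the tableau close; one closing branch shown above.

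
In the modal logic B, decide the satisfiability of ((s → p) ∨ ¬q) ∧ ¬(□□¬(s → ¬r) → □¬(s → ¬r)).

1. ((s → p) ∨ ¬q) ∧ ¬(□□¬(s → ¬r) → □¬(s → ¬r)), w0
2. (s → p) ∨ ¬q, w0
3. ¬(□□¬(s → ¬r) → □¬(s → ¬r)), w0
4. □□¬(s → ¬r), w0
5. ¬□¬(s → ¬r), w0
6. □¬(s → ¬r), w0
7. ¬(s → ¬r), w0
8. s, w0
9. r, w0
10. s → p, w0
11. p, w0
12. s → ¬r, w1
13. □¬(s → ¬r), w1
14. ¬(s → ¬r), w1
15. s, w1
16. r, w1
17. ¬r, w1
Accessibility: w0Rw0, w0Rw1, w1Rw0, w1Rw1
Branch closes: r and ¬r both at w1.
All branches of the tableau close; one closing branch shown above.

Unsatisfiable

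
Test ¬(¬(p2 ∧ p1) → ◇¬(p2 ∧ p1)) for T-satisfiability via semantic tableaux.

No, unsatisfiable

1. ¬(¬(p2 ∧ p1) → ◇¬(p2 ∧ p1)), 0
2. ¬(p2 ∧ p1), 0
3. ¬◇¬(p2 ∧ p1), 0
4. p2 ∧ p1, 0
5. p2, 0
6. p1, 0
7. ¬p1, 0
Accessibility: 0R0
Branch closes: p1 and ¬p1 both at 0.
All branches of the tableau close; one closing branch shown above.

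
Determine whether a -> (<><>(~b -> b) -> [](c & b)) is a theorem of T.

No, not valid

Tableau for the negation ~(a -> (<><>(~b -> b) -> [](c & b))):
1. ~(a -> (<><>(~b -> b) -> [](c & b))), u
2. a, u
3. ~(<><>(~b -> b) -> [](c & b)), u
4. <><>(~b -> b), u
5. ~[](c & b), u
6. <>(~b -> b), v
7. ~(c & b), w
8. ~b, w
9. ~b -> b, x
10. b, x
Accessibility: uRu, uRv, uRw, vRv, vRx, wRw, xRx
The negation has an open branch (countermodel exists).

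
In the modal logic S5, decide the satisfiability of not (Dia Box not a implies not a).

1. not (Dia Box not a implies not a), 0
2. Dia Box not a, 0   [neg-implies-rule on 1]
3. a, 0   [neg-implies-rule on 1]
4. Box not a, 1   [Dia-rule on 2: fresh world 1, 0R1]
5. not a, 0   [Box-rule on 4 via 1R0]
Accessibility: 0R0, 0R1, 1R0, 1R1
Branch closes: a and not a both at 0.
Every branch closes; the branch above is one of them.

Unsatisfiable (every branch closes)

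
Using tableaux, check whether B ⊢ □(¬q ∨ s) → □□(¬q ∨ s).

Tableau for the negation ¬(□(¬q ∨ s) → □□(¬q ∨ s)):
1. ¬(□(¬q ∨ s) → □□(¬q ∨ s)), u
2. □(¬q ∨ s), u   [¬→-rule on 1]
3. ¬□□(¬q ∨ s), u   [¬→-rule on 1]
4. ¬q ∨ s, u   [□-rule on 2 via uRu]
5. s, u   [∨-rule on 4 (branches; this branch)]
6. ¬□(¬q ∨ s), v   [¬□-rule on 3: fresh world v, uRv]
7. ¬q ∨ s, v   [□-rule on 2 via uRv]
8. s, v   [∨-rule on 7 (branches; this branch)]
9. ¬(¬q ∨ s), w   [¬□-rule on 6: fresh world w, vRw]
10. q, w   [¬∨-rule on 9]
11. ¬s, w   [¬∨-rule on 9]
Accessibility: uRu, uRv, vRu, vRv, vRw, wRv, wRw
The negation has an open branch (countermodel exists).

No, not valid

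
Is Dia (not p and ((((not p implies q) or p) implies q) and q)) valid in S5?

Tableau for the negation not Dia (not p and ((((not p implies q) or p) implies q) and q)):
1. not Dia (not p and ((((not p implies q) or p) implies q) and q)), u
2. not (not p and ((((not p implies q) or p) implies q) and q)), u
3. not ((((not p implies q) or p) implies q) and q), u
4. not q, u
Accessibility: uRu
The negation has an open branch (countermodel exists).

No, not valid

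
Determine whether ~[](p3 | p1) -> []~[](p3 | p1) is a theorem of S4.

Invalid (countermodel exists)

Tableau for the negation ~(~[](p3 | p1) -> []~[](p3 | p1)):
1. ~(~[](p3 | p1) -> []~[](p3 | p1)), u
2. ~[](p3 | p1), u
3. ~[]~[](p3 | p1), u
4. ~(p3 | p1), v
5. ~p3, v
6. ~p1, v
7. [](p3 | p1), w
8. p3 | p1, w
9. p1, w
Accessibility: uRu, uRv, uRw, vRv, wRw
The negation has an open branch (countermodel exists).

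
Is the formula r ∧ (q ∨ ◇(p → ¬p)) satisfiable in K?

Satisfiable (open branch found)

1. r ∧ (q ∨ ◇(p → ¬p)), u
2. r, u
3. q ∨ ◇(p → ¬p), u
4. ◇(p → ¬p), u
5. p → ¬p, v
6. ¬p, v
Accessibility: uRv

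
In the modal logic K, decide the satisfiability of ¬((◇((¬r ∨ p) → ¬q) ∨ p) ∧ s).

Satisfiable

1. ¬((◇((¬r ∨ p) → ¬q) ∨ p) ∧ s), 0
2. ¬s, 0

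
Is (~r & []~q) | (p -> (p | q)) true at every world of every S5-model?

Tableau for the negation ~((~r & []~q) | (p -> (p | q))):
1. ~((~r & []~q) | (p -> (p | q))), 0
2. ~(~r & []~q), 0
3. ~(p -> (p | q)), 0
4. p, 0
5. ~(p | q), 0
6. ~p, 0
7. ~q, 0
Accessibility: 0R0
Branch closes: p and ~p both at 0.
Every branch of the negation's tableau closes; the branch above is one of them.

Valid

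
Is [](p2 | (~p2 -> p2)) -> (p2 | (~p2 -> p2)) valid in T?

Valid

Tableau for the negation ~([](p2 | (~p2 -> p2)) -> (p2 | (~p2 -> p2))):
1. ~([](p2 | (~p2 -> p2)) -> (p2 | (~p2 -> p2))), w0
2. [](p2 | (~p2 -> p2)), w0
3. ~(p2 | (~p2 -> p2)), w0
4. ~p2, w0
5. ~(~p2 -> p2), w0
6. p2 | (~p2 -> p2), w0
7. ~p2 -> p2, w0
8. p2, w0
Accessibility: w0Rw0
Branch closes: p2 and ~p2 both at w0.
Every branch of the negation's tableau closes; the branch above is one of them.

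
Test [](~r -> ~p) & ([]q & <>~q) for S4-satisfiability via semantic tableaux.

1. [](~r -> ~p) & ([]q & <>~q), w0
2. [](~r -> ~p), w0   [&-rule on 1]
3. []q & <>~q, w0   [&-rule on 1]
4. []q, w0   [&-rule on 3]
5. <>~q, w0   [&-rule on 3]
6. ~r -> ~p, w0   [[]-rule on 2 via w0Rw0]
7. q, w0   [[]-rule on 4 via w0Rw0]
8. ~p, w0   [->-rule on 6 (branches; this branch)]
9. ~q, w1   [<>-rule on 5: fresh world w1, w0Rw1]
10. ~r -> ~p, w1   [[]-rule on 2 via w0Rw1]
11. q, w1   [[]-rule on 4 via w0Rw1]
Accessibility: w0Rw0, w0Rw1, w1Rw1
Branch closes: q and ~q both at w1.
(One branch shown.) All branches close.

No, unsatisfiable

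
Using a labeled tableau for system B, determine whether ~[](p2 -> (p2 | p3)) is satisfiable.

1. ~[](p2 -> (p2 | p3)), u
2. ~(p2 -> (p2 | p3)), v   [~[]-rule on 1: fresh world v, uRv]
3. p2, v   [~->-rule on 2]
4. ~(p2 | p3), v   [~->-rule on 2]
5. ~p2, v   [~|-rule on 4]
6. ~p3, v   [~|-rule on 4]
Accessibility: uRu, uRv, vRu, vRv
Branch closes: p2 and ~p2 both at v.
(One branch shown.) All branches close.

Unsatisfiable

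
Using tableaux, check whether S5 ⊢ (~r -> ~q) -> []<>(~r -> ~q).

Valid

Tableau for the negation ~((~r -> ~q) -> []<>(~r -> ~q)):
1. ~((~r -> ~q) -> []<>(~r -> ~q)), w0
2. ~r -> ~q, w0
3. ~[]<>(~r -> ~q), w0
4. ~q, w0
5. ~<>(~r -> ~q), w1
6. ~(~r -> ~q), w0
7. ~r, w0
8. q, w0
Accessibility: w0Rw0, w0Rw1, w1Rw0, w1Rw1
Branch closes: q and ~q both at w0.
All branches of the negation close; one closing branch shown above.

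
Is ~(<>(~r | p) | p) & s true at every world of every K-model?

Tableau for the negation ~(~(<>(~r | p) | p) & s):
1. ~(~(<>(~r | p) | p) & s), u
2. ~s, u
The negation has an open branch (countermodel exists).

No, not valid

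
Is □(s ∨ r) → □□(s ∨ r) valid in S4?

Valid

Tableau for the negation ¬(□(s ∨ r) → □□(s ∨ r)):
1. ¬(□(s ∨ r) → □□(s ∨ r)), 0
2. □(s ∨ r), 0
3. ¬□□(s ∨ r), 0
4. s ∨ r, 0
5. r, 0
6. ¬□(s ∨ r), 1
7. s ∨ r, 1
8. r, 1
9. ¬(s ∨ r), 2
10. ¬s, 2
11. ¬r, 2
12. s ∨ r, 2
13. r, 2
Accessibility: 0R0, 0R1, 0R2, 1R1, 1R2, 2R2
Branch closes: r and ¬r both at 2.
Every branch of the negation's tableau closes; the branch above is one of them.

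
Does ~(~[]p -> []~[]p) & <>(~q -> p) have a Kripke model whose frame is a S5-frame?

Unsatisfiable (every branch closes)

1. ~(~[]p -> []~[]p) & <>(~q -> p), 0
2. ~(~[]p -> []~[]p), 0   [&-rule on 1]
3. <>(~q -> p), 0   [&-rule on 1]
4. ~[]p, 0   [~->-rule on 2]
5. ~[]~[]p, 0   [~->-rule on 2]
6. ~q -> p, 1   [<>-rule on 3: fresh world 1, 0R1]
7. q, 1   [->-rule on 6 (branches; this branch)]
8. ~p, 2   [~[]-rule on 4: fresh world 2, 0R2]
9. []p, 3   [~[]-rule on 5: fresh world 3, 0R3]
10. p, 0   [[]-rule on 9 via 3R0]
11. p, 1   [[]-rule on 9 via 3R1]
12. p, 2   [[]-rule on 9 via 3R2]
Accessibility: 0R0, 0R1, 0R2, 0R3, 1R0, 1R1, 1R2, 1R3, 2R0, 2R1, 2R2, 2R3, 3R0, 3R1, 3R2, 3R3
Branch closes: p and ~p both at 2.
Every branch closes; the branch above is one of them.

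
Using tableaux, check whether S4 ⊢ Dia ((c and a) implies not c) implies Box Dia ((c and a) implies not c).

Not valid

Tableau for the negation not (Dia ((c and a) implies not c) implies Box Dia ((c and a) implies not c)):
1. not (Dia ((c and a) implies not c) implies Box Dia ((c and a) implies not c)), u
2. Dia ((c and a) implies not c), u
3. not Box Dia ((c and a) implies not c), u
4. (c and a) implies not c, v
5. not c, v
6. not Dia ((c and a) implies not c), w
7. not ((c and a) implies not c), w
8. c and a, w
9. c, w
10. a, w
Accessibility: uRu, uRv, uRw, vRv, wRw
The negation has an open branch (countermodel exists).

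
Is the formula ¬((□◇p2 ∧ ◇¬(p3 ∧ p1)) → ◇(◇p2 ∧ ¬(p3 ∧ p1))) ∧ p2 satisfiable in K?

1. ¬((□◇p2 ∧ ◇¬(p3 ∧ p1)) → ◇(◇p2 ∧ ¬(p3 ∧ p1))) ∧ p2, w0
2. ¬((□◇p2 ∧ ◇¬(p3 ∧ p1)) → ◇(◇p2 ∧ ¬(p3 ∧ p1))), w0
3. p2, w0
4. □◇p2 ∧ ◇¬(p3 ∧ p1), w0
5. ¬◇(◇p2 ∧ ¬(p3 ∧ p1)), w0
6. □◇p2, w0
7. ◇¬(p3 ∧ p1), w0
8. ¬(p3 ∧ p1), w1
9. ¬(◇p2 ∧ ¬(p3 ∧ p1)), w1
10. ◇p2, w1
11. ¬p1, w1
12. ¬◇p2, w1
13. p2, w2
14. ¬p2, w2
Accessibility: w0Rw1, w1Rw2
Branch closes: p2 and ¬p2 both at w2.
All branches of the tableau close; one closing branch shown above.

Unsatisfiable (every branch closes)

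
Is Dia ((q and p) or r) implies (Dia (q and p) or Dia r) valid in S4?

Yes, valid

Tableau for the negation not (Dia ((q and p) or r) implies (Dia (q and p) or Dia r)):
1. not (Dia ((q and p) or r) implies (Dia (q and p) or Dia r)), w0
2. Dia ((q and p) or r), w0   [neg-implies-rule on 1]
3. not (Dia (q and p) or Dia r), w0   [neg-implies-rule on 1]
4. not Dia (q and p), w0   [neg-or-rule on 3]
5. not Dia r, w0   [neg-or-rule on 3]
6. not (q and p), w0   [neg-Dia-rule on 4 via w0Rw0]
7. not r, w0   [neg-Dia-rule on 5 via w0Rw0]
8. not p, w0   [neg-and-rule on 6 (branches; this branch)]
9. (q and p) or r, w1   [Dia-rule on 2: fresh world w1, w0Rw1]
10. not (q and p), w1   [neg-Dia-rule on 4 via w0Rw1]
11. not r, w1   [neg-Dia-rule on 5 via w0Rw1]
12. q and p, w1   [or-rule on 9 (branches; this branch)]
13. q, w1   [and-rule on 12]
14. p, w1   [and-rule on 12]
15. not p, w1   [neg-and-rule on 10 (branches; this branch)]
Accessibility: w0Rw0, w0Rw1, w1Rw1
Branch closes: p and not p both at w1.
All branches of the negation close; one closing branch shown above.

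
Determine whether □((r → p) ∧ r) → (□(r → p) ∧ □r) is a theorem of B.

Yes, valid

Tableau for the negation ¬(□((r → p) ∧ r) → (□(r → p) ∧ □r)):
1. ¬(□((r → p) ∧ r) → (□(r → p) ∧ □r)), u
2. □((r → p) ∧ r), u
3. ¬(□(r → p) ∧ □r), u
4. (r → p) ∧ r, u
5. r → p, u
6. r, u
7. ¬□(r → p), u
8. p, u
9. ¬(r → p), v
10. r, v
11. ¬p, v
12. (r → p) ∧ r, v
13. r → p, v
14. p, v
Accessibility: uRu, uRv, vRu, vRv
Branch closes: p and ¬p both at v.
All branches of the negation close; one closing branch shown above.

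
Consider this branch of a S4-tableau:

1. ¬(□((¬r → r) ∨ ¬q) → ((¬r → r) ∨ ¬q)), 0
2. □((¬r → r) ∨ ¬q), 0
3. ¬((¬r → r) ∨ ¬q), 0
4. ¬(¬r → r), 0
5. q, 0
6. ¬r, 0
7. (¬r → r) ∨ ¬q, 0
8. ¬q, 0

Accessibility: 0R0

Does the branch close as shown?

Yes, closed

Both q and ¬q appear at 0.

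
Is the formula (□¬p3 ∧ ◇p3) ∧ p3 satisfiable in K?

1. (□¬p3 ∧ ◇p3) ∧ p3, w0
2. □¬p3 ∧ ◇p3, w0   [∧-rule on 1]
3. p3, w0   [∧-rule on 1]
4. □¬p3, w0   [∧-rule on 2]
5. ◇p3, w0   [∧-rule on 2]
6. p3, w1   [◇-rule on 5: fresh world w1, w0Rw1]
7. ¬p3, w1   [□-rule on 4 via w0Rw1]
Accessibility: w0Rw1
Branch closes: p3 and ¬p3 both at w1.
Every branch closes; the branch above is one of them.

Unsatisfiable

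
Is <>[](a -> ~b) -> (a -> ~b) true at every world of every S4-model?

No, not valid

Tableau for the negation ~(<>[](a -> ~b) -> (a -> ~b)):
1. ~(<>[](a -> ~b) -> (a -> ~b)), w0
2. <>[](a -> ~b), w0
3. ~(a -> ~b), w0
4. a, w0
5. b, w0
6. [](a -> ~b), w1
7. a -> ~b, w1
8. ~b, w1
Accessibility: w0Rw0, w0Rw1, w1Rw1
The negation has an open branch (countermodel exists).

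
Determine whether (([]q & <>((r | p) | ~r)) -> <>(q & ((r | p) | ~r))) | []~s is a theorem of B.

Valid in B

Tableau for the negation ~((([]q & <>((r | p) | ~r)) -> <>(q & ((r | p) | ~r))) | []~s):
1. ~((([]q & <>((r | p) | ~r)) -> <>(q & ((r | p) | ~r))) | []~s), u
2. ~(([]q & <>((r | p) | ~r)) -> <>(q & ((r | p) | ~r))), u   [~|-rule on 1]
3. ~[]~s, u   [~|-rule on 1]
4. []q & <>((r | p) | ~r), u   [~->-rule on 2]
5. ~<>(q & ((r | p) | ~r)), u   [~->-rule on 2]
6. []q, u   [&-rule on 4]
7. <>((r | p) | ~r), u   [&-rule on 4]
8. ~(q & ((r | p) | ~r)), u   [~<>-rule on 5 via uRu]
9. q, u   [[]-rule on 6 via uRu]
10. ~((r | p) | ~r), u   [~&-rule on 8 (branches; this branch)]
11. ~(r | p), u   [~|-rule on 10]
12. r, u   [~|-rule on 10]
13. ~r, u   [~|-rule on 11]
14. ~p, u   [~|-rule on 11]
Accessibility: uRu
Branch closes: r and ~r both at u.
Every branch of the negation's tableau closes; the branch above is one of them.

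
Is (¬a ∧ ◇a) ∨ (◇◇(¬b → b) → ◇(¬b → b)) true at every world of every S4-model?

Tableau for the negation ¬((¬a ∧ ◇a) ∨ (◇◇(¬b → b) → ◇(¬b → b))):
1. ¬((¬a ∧ ◇a) ∨ (◇◇(¬b → b) → ◇(¬b → b))), u
2. ¬(¬a ∧ ◇a), u   [¬∨-rule on 1]
3. ¬(◇◇(¬b → b) → ◇(¬b → b)), u   [¬∨-rule on 1]
4. ◇◇(¬b → b), u   [¬→-rule on 3]
5. ¬◇(¬b → b), u   [¬→-rule on 3]
6. ¬(¬b → b), u   [¬◇-rule on 5 via uRu]
7. ¬b, u   [¬→-rule on 6]
8. ¬◇a, u   [¬∧-rule on 2 (branches; this branch)]
9. ¬a, u   [¬◇-rule on 8 via uRu]
10. ◇(¬b → b), v   [◇-rule on 4: fresh world v, uRv]
11. ¬(¬b → b), v   [¬◇-rule on 5 via uRv]
12. ¬b, v   [¬→-rule on 11]
13. ¬a, v   [¬◇-rule on 8 via uRv]
14. ¬b → b, w   [◇-rule on 10: fresh world w, vRw]
15. ¬(¬b → b), w   [¬◇-rule on 5 via uRw]
16. ¬b, w   [¬→-rule on 15]
17. ¬a, w   [¬◇-rule on 8 via uRw]
18. b, w   [→-rule on 14 (branches; this branch)]
Accessibility: uRu, uRv, uRw, vRv, vRw, wRw
Branch closes: b and ¬b both at w.
All branches of the negation close; one closing branch shown above.

Yes, valid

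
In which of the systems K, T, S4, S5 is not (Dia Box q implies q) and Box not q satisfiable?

K

T-tableau for the formula:
1. not (Dia Box q implies q) and Box not q, w0
2. not (Dia Box q implies q), w0
3. Box not q, w0
4. Dia Box q, w0
5. not q, w0
6. Box q, w1
7. not q, w1
8. q, w1
Accessibility: w0Rw0, w0Rw1, w1Rw1
Branch closes: q and not q both at w1.
Every branch closes (one shown): unsatisfiable in T, hence also in S4, S5 (every S4/S5-frame is a T-frame).
K-tableau for the formula:
1. not (Dia Box q implies q) and Box not q, w0
2. not (Dia Box q implies q), w0
3. Box not q, w0
4. Dia Box q, w0
5. not q, w0
6. Box q, w1
7. not q, w1
Accessibility: w0Rw1
Complete open branch: satisfiable in K.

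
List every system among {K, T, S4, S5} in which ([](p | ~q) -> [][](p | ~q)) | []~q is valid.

S4, S5

T-tableau for the negation ~(([](p | ~q) -> [][](p | ~q)) | []~q):
1. ~(([](p | ~q) -> [][](p | ~q)) | []~q), w0
2. ~([](p | ~q) -> [][](p | ~q)), w0
3. ~[]~q, w0
4. [](p | ~q), w0
5. ~[][](p | ~q), w0
6. p | ~q, w0
7. ~q, w0
8. q, w1
9. p | ~q, w1
10. p, w1
11. ~[](p | ~q), w2
12. p | ~q, w2
13. ~q, w2
14. ~(p | ~q), w3
15. ~p, w3
16. q, w3
Accessibility: w0Rw0, w0Rw1, w0Rw2, w1Rw1, w2Rw2, w2Rw3, w3Rw3
Complete open branch: countermodel on a T-frame, so not valid in T, nor in K (the same frame is also a K-frame).
S4-tableau for the negation ~(([](p | ~q) -> [][](p | ~q)) | []~q):
1. ~(([](p | ~q) -> [][](p | ~q)) | []~q), w0
2. ~([](p | ~q) -> [][](p | ~q)), w0
3. ~[]~q, w0
4. [](p | ~q), w0
5. ~[][](p | ~q), w0
6. p | ~q, w0
7. ~q, w0
8. q, w1
9. p | ~q, w1
10. p, w1
11. ~[](p | ~q), w2
12. p | ~q, w2
13. ~q, w2
14. ~(p | ~q), w3
15. ~p, w3
16. q, w3
17. p | ~q, w3
18. ~q, w3
Accessibility: w0Rw0, w0Rw1, w0Rw2, w0Rw3, w1Rw1, w2Rw2, w2Rw3, w3Rw3
Branch closes: q and ~q both at w3.
Every branch closes (one shown): valid in S4, hence also in S5 (every theorem of S4 is a theorem of S5).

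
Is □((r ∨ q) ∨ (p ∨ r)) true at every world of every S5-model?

Tableau for the negation ¬□((r ∨ q) ∨ (p ∨ r)):
1. ¬□((r ∨ q) ∨ (p ∨ r)), 0
2. ¬((r ∨ q) ∨ (p ∨ r)), 1
3. ¬(r ∨ q), 1
4. ¬(p ∨ r), 1
5. ¬r, 1
6. ¬q, 1
7. ¬p, 1
Accessibility: 0R0, 0R1, 1R0, 1R1
The negation has an open branch (countermodel exists).

Not valid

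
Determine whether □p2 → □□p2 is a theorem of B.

No, not valid

Tableau for the negation ¬(□p2 → □□p2):
1. ¬(□p2 → □□p2), w0
2. □p2, w0
3. ¬□□p2, w0
4. p2, w0
5. ¬□p2, w1
6. p2, w1
7. ¬p2, w2
Accessibility: w0Rw0, w0Rw1, w1Rw0, w1Rw1, w1Rw2, w2Rw1, w2Rw2
The negation has an open branch (countermodel exists).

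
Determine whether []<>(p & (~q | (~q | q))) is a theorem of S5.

Not valid

Tableau for the negation ~[]<>(p & (~q | (~q | q))):
1. ~[]<>(p & (~q | (~q | q))), w0
2. ~<>(p & (~q | (~q | q))), w1   [~[]-rule on 1: fresh world w1, w0Rw1]
3. ~(p & (~q | (~q | q))), w0   [~<>-rule on 2 via w1Rw0]
4. ~(p & (~q | (~q | q))), w1   [~<>-rule on 2 via w1Rw1]
5. ~p, w0   [~&-rule on 3 (branches; this branch)]
6. ~p, w1   [~&-rule on 4 (branches; this branch)]
Accessibility: w0Rw0, w0Rw1, w1Rw0, w1Rw1
The negation has an open branch (countermodel exists).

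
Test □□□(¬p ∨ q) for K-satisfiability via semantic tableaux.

1. □□□(¬p ∨ q), u

Satisfiable (open branch found)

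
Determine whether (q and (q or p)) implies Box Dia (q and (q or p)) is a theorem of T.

Tableau for the negation not ((q and (q or p)) implies Box Dia (q and (q or p))):
1. not ((q and (q or p)) implies Box Dia (q and (q or p))), 0
2. q and (q or p), 0
3. not Box Dia (q and (q or p)), 0
4. q, 0
5. q or p, 0
6. p, 0
7. not Dia (q and (q or p)), 1
8. not (q and (q or p)), 1
9. not (q or p), 1
10. not q, 1
11. not p, 1
Accessibility: 0R0, 0R1, 1R1
The negation has an open branch (countermodel exists).

No, not valid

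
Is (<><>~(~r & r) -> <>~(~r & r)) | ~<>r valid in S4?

Valid in S4

Tableau for the negation ~((<><>~(~r & r) -> <>~(~r & r)) | ~<>r):
1. ~((<><>~(~r & r) -> <>~(~r & r)) | ~<>r), u
2. ~(<><>~(~r & r) -> <>~(~r & r)), u   [~|-rule on 1]
3. <>r, u   [~|-rule on 1]
4. <><>~(~r & r), u   [~->-rule on 2]
5. ~<>~(~r & r), u   [~->-rule on 2]
6. ~r & r, u   [~<>-rule on 5 via uRu]
7. ~r, u   [&-rule on 6]
8. r, u   [&-rule on 6]
Accessibility: uRu
Branch closes: r and ~r both at u.
Every branch of the negation's tableau closes; the branch above is one of them.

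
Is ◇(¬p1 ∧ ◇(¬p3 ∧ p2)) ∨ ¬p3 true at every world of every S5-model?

Invalid (countermodel exists)

Tableau for the negation ¬(◇(¬p1 ∧ ◇(¬p3 ∧ p2)) ∨ ¬p3):
1. ¬(◇(¬p1 ∧ ◇(¬p3 ∧ p2)) ∨ ¬p3), u
2. ¬◇(¬p1 ∧ ◇(¬p3 ∧ p2)), u
3. p3, u
4. ¬(¬p1 ∧ ◇(¬p3 ∧ p2)), u
5. ¬◇(¬p3 ∧ p2), u
6. ¬(¬p3 ∧ p2), u
7. ¬p2, u
Accessibility: uRu
The negation has an open branch (countermodel exists).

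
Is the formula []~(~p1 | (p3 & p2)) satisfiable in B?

Satisfiable

1. []~(~p1 | (p3 & p2)), 0
2. ~(~p1 | (p3 & p2)), 0
3. p1, 0
4. ~(p3 & p2), 0
5. ~p2, 0
Accessibility: 0R0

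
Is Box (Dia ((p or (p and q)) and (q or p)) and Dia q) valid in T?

Tableau for the negation not Box (Dia ((p or (p and q)) and (q or p)) and Dia q):
1. not Box (Dia ((p or (p and q)) and (q or p)) and Dia q), 0
2. not (Dia ((p or (p and q)) and (q or p)) and Dia q), 1
3. not Dia q, 1
4. not q, 1
Accessibility: 0R0, 0R1, 1R1
The negation has an open branch (countermodel exists).

Invalid (countermodel exists)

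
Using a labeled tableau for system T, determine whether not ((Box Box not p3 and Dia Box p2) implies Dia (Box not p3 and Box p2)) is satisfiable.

1. not ((Box Box not p3 and Dia Box p2) implies Dia (Box not p3 and Box p2)), w0
2. Box Box not p3 and Dia Box p2, w0
3. not Dia (Box not p3 and Box p2), w0
4. Box Box not p3, w0
5. Dia Box p2, w0
6. not (Box not p3 and Box p2), w0
7. Box not p3, w0
8. not p3, w0
9. not Box p2, w0
10. Box p2, w1
11. not (Box not p3 and Box p2), w1
12. Box not p3, w1
13. not p3, w1
14. p2, w1
15. not Box not p3, w1
16. not p2, w2
17. not (Box not p3 and Box p2), w2
18. Box not p3, w2
19. not p3, w2
20. not Box p2, w2
21. p3, w3
22. p2, w3
23. not p3, w3
Accessibility: w0Rw0, w0Rw1, w0Rw2, w1Rw1, w1Rw3, w2Rw2, w3Rw3
Branch closes: p3 and not p3 both at w3.
Every branch closes; the branch above is one of them.

No, unsatisfiable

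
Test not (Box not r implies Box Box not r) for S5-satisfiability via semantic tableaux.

1. not (Box not r implies Box Box not r), u
2. Box not r, u
3. not Box Box not r, u
4. not r, u
5. not Box not r, v
6. not r, v
7. r, w
8. not r, w
Accessibility: uRu, uRv, uRw, vRu, vRv, vRw, wRu, wRv, wRw
Branch closes: r and not r both at w.
(One branch shown.) All branches close.

Unsatisfiable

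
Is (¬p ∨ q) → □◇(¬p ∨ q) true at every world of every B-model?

Tableau for the negation ¬((¬p ∨ q) → □◇(¬p ∨ q)):
1. ¬((¬p ∨ q) → □◇(¬p ∨ q)), w0
2. ¬p ∨ q, w0
3. ¬□◇(¬p ∨ q), w0
4. q, w0
5. ¬◇(¬p ∨ q), w1
6. ¬(¬p ∨ q), w0
7. p, w0
8. ¬q, w0
Accessibility: w0Rw0, w0Rw1, w1Rw0, w1Rw1
Branch closes: q and ¬q both at w0.
Every branch of the negation's tableau closes; the branch above is one of them.

Valid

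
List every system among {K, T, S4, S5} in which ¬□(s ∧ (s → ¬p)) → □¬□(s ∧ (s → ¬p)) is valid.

S4-tableau for the negation ¬(¬□(s ∧ (s → ¬p)) → □¬□(s ∧ (s → ¬p))):
1. ¬(¬□(s ∧ (s → ¬p)) → □¬□(s ∧ (s → ¬p))), w0
2. ¬□(s ∧ (s → ¬p)), w0   [¬→-rule on 1]
3. ¬□¬□(s ∧ (s → ¬p)), w0   [¬→-rule on 1]
4. ¬(s ∧ (s → ¬p)), w1   [¬□-rule on 2: fresh world w1, w0Rw1]
5. ¬(s → ¬p), w1   [¬∧-rule on 4 (branches; this branch)]
6. s, w1   [¬→-rule on 5]
7. p, w1   [¬→-rule on 5]
8. □(s ∧ (s → ¬p)), w2   [¬□-rule on 3: fresh world w2, w0Rw2]
9. s ∧ (s → ¬p), w2   [□-rule on 8 via w2Rw2]
10. s, w2   [∧-rule on 9]
11. s → ¬p, w2   [∧-rule on 9]
12. ¬p, w2   [→-rule on 11 (branches; this branch)]
Accessibility: w0Rw0, w0Rw1, w0Rw2, w1Rw1, w2Rw2
Complete open branch: countermodel on an S4-frame, so not valid in S4, nor in K, T (the same frame is also a K-frame and a T-frame).
S5-tableau for the negation ¬(¬□(s ∧ (s → ¬p)) → □¬□(s ∧ (s → ¬p))):
1. ¬(¬□(s ∧ (s → ¬p)) → □¬□(s ∧ (s → ¬p))), w0
2. ¬□(s ∧ (s → ¬p)), w0   [¬→-rule on 1]
3. ¬□¬□(s ∧ (s → ¬p)), w0   [¬→-rule on 1]
4. ¬(s ∧ (s → ¬p)), w1   [¬□-rule on 2: fresh world w1, w0Rw1]
5. ¬(s → ¬p), w1   [¬∧-rule on 4 (branches; this branch)]
6. s, w1   [¬→-rule on 5]
7. p, w1   [¬→-rule on 5]
8. □(s ∧ (s → ¬p)), w2   [¬□-rule on 3: fresh world w2, w0Rw2]
9. s ∧ (s → ¬p), w0   [□-rule on 8 via w2Rw0]
10. s, w0   [∧-rule on 9]
11. s → ¬p, w0   [∧-rule on 9]
12. s ∧ (s → ¬p), w1   [□-rule on 8 via w2Rw1]
13. s → ¬p, w1   [∧-rule on 12]
14. s ∧ (s → ¬p), w2   [□-rule on 8 via w2Rw2]
15. s, w2   [∧-rule on 14]
16. s → ¬p, w2   [∧-rule on 14]
17. ¬p, w0   [→-rule on 11 (branches; this branch)]
18. ¬p, w1   [→-rule on 13 (branches; this branch)]
Accessibility: w0Rw0, w0Rw1, w0Rw2, w1Rw0, w1Rw1, w1Rw2, w2Rw0, w2Rw1, w2Rw2
Branch closes: p and ¬p both at w1.
Every branch closes (one shown): valid in S5.

S5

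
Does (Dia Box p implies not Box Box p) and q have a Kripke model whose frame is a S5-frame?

1. (Dia Box p implies not Box Box p) and q, 0
2. Dia Box p implies not Box Box p, 0   [and-rule on 1]
3. q, 0   [and-rule on 1]
4. not Box Box p, 0   [implies-rule on 2 (branches; this branch)]
5. not Box p, 1   [neg-Box-rule on 4: fresh world 1, 0R1]
6. not p, 2   [neg-Box-rule on 5: fresh world 2, 1R2]
Accessibility: 0R0, 0R1, 0R2, 1R0, 1R1, 1R2, 2R0, 2R1, 2R2

Satisfiable (open branch found)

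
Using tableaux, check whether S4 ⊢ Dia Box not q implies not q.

Not valid

Tableau for the negation not (Dia Box not q implies not q):
1. not (Dia Box not q implies not q), w0
2. Dia Box not q, w0
3. q, w0
4. Box not q, w1
5. not q, w1
Accessibility: w0Rw0, w0Rw1, w1Rw1
The negation has an open branch (countermodel exists).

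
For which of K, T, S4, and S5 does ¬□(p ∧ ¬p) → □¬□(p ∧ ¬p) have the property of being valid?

T-tableau for the negation ¬(¬□(p ∧ ¬p) → □¬□(p ∧ ¬p)):
1. ¬(¬□(p ∧ ¬p) → □¬□(p ∧ ¬p)), w0
2. ¬□(p ∧ ¬p), w0
3. ¬□¬□(p ∧ ¬p), w0
4. ¬(p ∧ ¬p), w1
5. p, w1
6. □(p ∧ ¬p), w2
7. p ∧ ¬p, w2
8. p, w2
9. ¬p, w2
Accessibility: w0Rw0, w0Rw1, w0Rw2, w1Rw1, w2Rw2
Branch closes: p and ¬p both at w2.
Every branch closes (one shown): valid in T, hence also in S4, S5 (every theorem of T is a theorem of S4 and S5).
K-tableau for the negation ¬(¬□(p ∧ ¬p) → □¬□(p ∧ ¬p)):
1. ¬(¬□(p ∧ ¬p) → □¬□(p ∧ ¬p)), w0
2. ¬□(p ∧ ¬p), w0
3. ¬□¬□(p ∧ ¬p), w0
4. ¬(p ∧ ¬p), w1
5. p, w1
6. □(p ∧ ¬p), w2
Accessibility: w0Rw1, w0Rw2
Complete open branch: countermodel on a K-frame, so not valid in K.

T, S4, S5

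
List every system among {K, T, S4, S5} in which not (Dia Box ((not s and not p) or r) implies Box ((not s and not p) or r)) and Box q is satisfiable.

K, T, S4

S4-tableau for the formula:
1. not (Dia Box ((not s and not p) or r) implies Box ((not s and not p) or r)) and Box q, u
2. not (Dia Box ((not s and not p) or r) implies Box ((not s and not p) or r)), u
3. Box q, u
4. Dia Box ((not s and not p) or r), u
5. not Box ((not s and not p) or r), u
6. q, u
7. Box ((not s and not p) or r), v
8. q, v
9. (not s and not p) or r, v
10. r, v
11. not ((not s and not p) or r), w
12. not (not s and not p), w
13. not r, w
14. q, w
15. p, w
Accessibility: uRu, uRv, uRw, vRv, wRw
Complete open branch: satisfiable in S4, hence also in K, T (this S4-model is also a K-model and a T-model).
S5-tableau for the formula:
1. not (Dia Box ((not s and not p) or r) implies Box ((not s and not p) or r)) and Box q, u
2. not (Dia Box ((not s and not p) or r) implies Box ((not s and not p) or r)), u
3. Box q, u
4. Dia Box ((not s and not p) or r), u
5. not Box ((not s and not p) or r), u
6. q, u
7. Box ((not s and not p) or r), v
8. q, v
9. (not s and not p) or r, u
10. (not s and not p) or r, v
11. not s and not p, u
12. not s, u
13. not p, u
14. not s and not p, v
15. not s, v
16. not p, v
17. not ((not s and not p) or r), w
18. not (not s and not p), w
19. not r, w
20. q, w
21. (not s and not p) or r, w
22. p, w
23. not s and not p, w
24. not s, w
25. not p, w
Accessibility: uRu, uRv, uRw, vRu, vRv, vRw, wRu, wRv, wRw
Branch closes: p and not p both at w.
Every branch closes (one shown): unsatisfiable in S5.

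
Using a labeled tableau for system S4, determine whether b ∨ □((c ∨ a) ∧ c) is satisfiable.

1. b ∨ □((c ∨ a) ∧ c), w0
2. □((c ∨ a) ∧ c), w0
3. (c ∨ a) ∧ c, w0
4. c ∨ a, w0
5. c, w0
6. a, w0
Accessibility: w0Rw0

Satisfiable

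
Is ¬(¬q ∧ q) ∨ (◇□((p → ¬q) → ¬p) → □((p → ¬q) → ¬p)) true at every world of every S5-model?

Tableau for the negation ¬(¬(¬q ∧ q) ∨ (◇□((p → ¬q) → ¬p) → □((p → ¬q) → ¬p))):
1. ¬(¬(¬q ∧ q) ∨ (◇□((p → ¬q) → ¬p) → □((p → ¬q) → ¬p))), 0
2. ¬q ∧ q, 0   [¬∨-rule on 1]
3. ¬(◇□((p → ¬q) → ¬p) → □((p → ¬q) → ¬p)), 0   [¬∨-rule on 1]
4. ¬q, 0   [∧-rule on 2]
5. q, 0   [∧-rule on 2]
Accessibility: 0R0
Branch closes: q and ¬q both at 0.
All branches of the negation close; one closing branch shown above.

Yes, valid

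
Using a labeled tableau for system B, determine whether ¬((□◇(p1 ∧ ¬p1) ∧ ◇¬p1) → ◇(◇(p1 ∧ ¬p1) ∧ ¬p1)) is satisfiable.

1. ¬((□◇(p1 ∧ ¬p1) ∧ ◇¬p1) → ◇(◇(p1 ∧ ¬p1) ∧ ¬p1)), u
2. □◇(p1 ∧ ¬p1) ∧ ◇¬p1, u
3. ¬◇(◇(p1 ∧ ¬p1) ∧ ¬p1), u
4. □◇(p1 ∧ ¬p1), u
5. ◇¬p1, u
6. ¬(◇(p1 ∧ ¬p1) ∧ ¬p1), u
7. ◇(p1 ∧ ¬p1), u
8. p1, u
9. ¬p1, v
10. ¬(◇(p1 ∧ ¬p1) ∧ ¬p1), v
11. ◇(p1 ∧ ¬p1), v
12. ¬◇(p1 ∧ ¬p1), v
13. ¬(p1 ∧ ¬p1), u
14. ¬(p1 ∧ ¬p1), v
15. p1 ∧ ¬p1, w
16. p1, w
17. ¬p1, w
Accessibility: uRu, uRv, uRw, vRu, vRv, wRu, wRw
Branch closes: p1 and ¬p1 both at w.
All branches of the tableau close; one closing branch shown above.

No, unsatisfiable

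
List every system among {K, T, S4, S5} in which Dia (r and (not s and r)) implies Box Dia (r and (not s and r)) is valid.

S5

S5-tableau for the negation not (Dia (r and (not s and r)) implies Box Dia (r and (not s and r))):
1. not (Dia (r and (not s and r)) implies Box Dia (r and (not s and r))), w0
2. Dia (r and (not s and r)), w0
3. not Box Dia (r and (not s and r)), w0
4. r and (not s and r), w1
5. r, w1
6. not s and r, w1
7. not s, w1
8. not Dia (r and (not s and r)), w2
9. not (r and (not s and r)), w0
10. not (r and (not s and r)), w1
11. not (r and (not s and r)), w2
12. not (not s and r), w0
13. not (not s and r), w1
14. not (not s and r), w2
15. not r, w0
16. not r, w1
Accessibility: w0Rw0, w0Rw1, w0Rw2, w1Rw0, w1Rw1, w1Rw2, w2Rw0, w2Rw1, w2Rw2
Branch closes: r and not r both at w1.
Every branch closes (one shown): valid in S5.
S4-tableau for the negation not (Dia (r and (not s and r)) implies Box Dia (r and (not s and r))):
1. not (Dia (r and (not s and r)) implies Box Dia (r and (not s and r))), w0
2. Dia (r and (not s and r)), w0
3. not Box Dia (r and (not s and r)), w0
4. r and (not s and r), w1
5. r, w1
6. not s and r, w1
7. not s, w1
8. not Dia (r and (not s and r)), w2
9. not (r and (not s and r)), w2
10. not (not s and r), w2
11. not r, w2
Accessibility: w0Rw0, w0Rw1, w0Rw2, w1Rw1, w2Rw2
Complete open branch: countermodel on an S4-frame, so not valid in S4, nor in K, T (the same frame is also a K-frame and a T-frame).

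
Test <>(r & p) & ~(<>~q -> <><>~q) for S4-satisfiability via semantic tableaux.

Unsatisfiable

1. <>(r & p) & ~(<>~q -> <><>~q), u
2. <>(r & p), u   [&-rule on 1]
3. ~(<>~q -> <><>~q), u   [&-rule on 1]
4. <>~q, u   [~->-rule on 3]
5. ~<><>~q, u   [~->-rule on 3]
6. ~<>~q, u   [~<>-rule on 5 via uRu]
7. q, u   [~<>-rule on 6 via uRu]
8. r & p, v   [<>-rule on 2: fresh world v, uRv]
9. r, v   [&-rule on 8]
10. p, v   [&-rule on 8]
11. ~<>~q, v   [~<>-rule on 5 via uRv]
12. q, v   [~<>-rule on 6 via uRv]
13. ~q, w   [<>-rule on 4: fresh world w, uRw]
14. ~<>~q, w   [~<>-rule on 5 via uRw]
15. q, w   [~<>-rule on 6 via uRw]
Accessibility: uRu, uRv, uRw, vRv, wRw
Branch closes: q and ~q both at w.
(One branch shown.) All branches close.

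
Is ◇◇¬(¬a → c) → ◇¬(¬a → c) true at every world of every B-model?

Not valid

Tableau for the negation ¬(◇◇¬(¬a → c) → ◇¬(¬a → c)):
1. ¬(◇◇¬(¬a → c) → ◇¬(¬a → c)), w0
2. ◇◇¬(¬a → c), w0
3. ¬◇¬(¬a → c), w0
4. ¬a → c, w0
5. c, w0
6. ◇¬(¬a → c), w1
7. ¬a → c, w1
8. c, w1
9. ¬(¬a → c), w2
10. ¬a, w2
11. ¬c, w2
Accessibility: w0Rw0, w0Rw1, w1Rw0, w1Rw1, w1Rw2, w2Rw1, w2Rw2
The negation has an open branch (countermodel exists).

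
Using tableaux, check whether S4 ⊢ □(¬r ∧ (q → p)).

Invalid (countermodel exists)

Tableau for the negation ¬□(¬r ∧ (q → p)):
1. ¬□(¬r ∧ (q → p)), u
2. ¬(¬r ∧ (q → p)), v   [¬□-rule on 1: fresh world v, uRv]
3. ¬(q → p), v   [¬∧-rule on 2 (branches; this branch)]
4. q, v   [¬→-rule on 3]
5. ¬p, v   [¬→-rule on 3]
Accessibility: uRu, uRv, vRv
The negation has an open branch (countermodel exists).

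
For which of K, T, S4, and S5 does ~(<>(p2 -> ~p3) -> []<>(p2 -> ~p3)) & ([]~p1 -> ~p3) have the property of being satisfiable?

K, T, S4

S4-tableau for the formula:
1. ~(<>(p2 -> ~p3) -> []<>(p2 -> ~p3)) & ([]~p1 -> ~p3), u
2. ~(<>(p2 -> ~p3) -> []<>(p2 -> ~p3)), u   [&-rule on 1]
3. []~p1 -> ~p3, u   [&-rule on 1]
4. <>(p2 -> ~p3), u   [~->-rule on 2]
5. ~[]<>(p2 -> ~p3), u   [~->-rule on 2]
6. ~p3, u   [->-rule on 3 (branches; this branch)]
7. p2 -> ~p3, v   [<>-rule on 4: fresh world v, uRv]
8. ~p3, v   [->-rule on 7 (branches; this branch)]
9. ~<>(p2 -> ~p3), w   [~[]-rule on 5: fresh world w, uRw]
10. ~(p2 -> ~p3), w   [~<>-rule on 9 via wRw]
11. p2, w   [~->-rule on 10]
12. p3, w   [~->-rule on 10]
Accessibility: uRu, uRv, uRw, vRv, wRw
Complete open branch: satisfiable in S4, hence also in K, T (this S4-model is also a K-model and a T-model).
S5-tableau for the formula:
1. ~(<>(p2 -> ~p3) -> []<>(p2 -> ~p3)) & ([]~p1 -> ~p3), u
2. ~(<>(p2 -> ~p3) -> []<>(p2 -> ~p3)), u   [&-rule on 1]
3. []~p1 -> ~p3, u   [&-rule on 1]
4. <>(p2 -> ~p3), u   [~->-rule on 2]
5. ~[]<>(p2 -> ~p3), u   [~->-rule on 2]
6. ~[]~p1, u   [->-rule on 3 (branches; this branch)]
7. p2 -> ~p3, v   [<>-rule on 4: fresh world v, uRv]
8. ~p3, v   [->-rule on 7 (branches; this branch)]
9. ~<>(p2 -> ~p3), w   [~[]-rule on 5: fresh world w, uRw]
10. ~(p2 -> ~p3), u   [~<>-rule on 9 via wRu]
11. p2, u   [~->-rule on 10]
12. p3, u   [~->-rule on 10]
13. ~(p2 -> ~p3), v   [~<>-rule on 9 via wRv]
14. p2, v   [~->-rule on 13]
15. p3, v   [~->-rule on 13]
Accessibility: uRu, uRv, uRw, vRu, vRv, vRw, wRu, wRv, wRw
Branch closes: p3 and ~p3 both at v.
Every branch closes (one shown): unsatisfiable in S5.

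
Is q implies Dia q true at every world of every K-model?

Tableau for the negation not (q implies Dia q):
1. not (q implies Dia q), w0
2. q, w0
3. not Dia q, w0
The negation has an open branch (countermodel exists).

No, not valid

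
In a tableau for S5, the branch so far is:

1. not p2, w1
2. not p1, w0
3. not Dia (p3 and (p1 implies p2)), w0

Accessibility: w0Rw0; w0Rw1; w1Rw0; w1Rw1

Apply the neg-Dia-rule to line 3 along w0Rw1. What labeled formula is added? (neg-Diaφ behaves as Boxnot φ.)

not (p3 and (p1 implies p2)), w1

neg-Diaφ behaves as Boxnot φ: propagate the negated body to each accessible world.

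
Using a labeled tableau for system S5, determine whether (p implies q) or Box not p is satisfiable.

1. (p implies q) or Box not p, u
2. Box not p, u
3. not p, u
Accessibility: uRu

Yes, satisfiable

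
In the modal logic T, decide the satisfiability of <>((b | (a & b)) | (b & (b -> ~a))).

Satisfiable

1. <>((b | (a & b)) | (b & (b -> ~a))), w0
2. (b | (a & b)) | (b & (b -> ~a)), w1
3. b & (b -> ~a), w1
4. b, w1
5. b -> ~a, w1
6. ~a, w1
Accessibility: w0Rw0, w0Rw1, w1Rw1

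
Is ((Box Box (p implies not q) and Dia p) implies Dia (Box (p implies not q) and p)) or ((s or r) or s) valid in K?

Tableau for the negation not (((Box Box (p implies not q) and Dia p) implies Dia (Box (p implies not q) and p)) or ((s or r) or s)):
1. not (((Box Box (p implies not q) and Dia p) implies Dia (Box (p implies not q) and p)) or ((s or r) or s)), u
2. not ((Box Box (p implies not q) and Dia p) implies Dia (Box (p implies not q) and p)), u
3. not ((s or r) or s), u
4. Box Box (p implies not q) and Dia p, u
5. not Dia (Box (p implies not q) and p), u
6. not (s or r), u
7. not s, u
8. Box Box (p implies not q), u
9. Dia p, u
10. not r, u
11. p, v
12. not (Box (p implies not q) and p), v
13. Box (p implies not q), v
14. not Box (p implies not q), v
15. not (p implies not q), w
16. p, w
17. q, w
18. p implies not q, w
19. not q, w
Accessibility: uRv, vRw
Branch closes: q and not q both at w.
Every branch of the negation's tableau closes; the branch above is one of them.

Yes, valid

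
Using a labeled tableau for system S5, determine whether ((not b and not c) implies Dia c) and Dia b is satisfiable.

Yes, satisfiable

1. ((not b and not c) implies Dia c) and Dia b, u
2. (not b and not c) implies Dia c, u   [and-rule on 1]
3. Dia b, u   [and-rule on 1]
4. Dia c, u   [implies-rule on 2 (branches; this branch)]
5. b, v   [Dia-rule on 3: fresh world v, uRv]
6. c, w   [Dia-rule on 4: fresh world w, uRw]
Accessibility: uRu, uRv, uRw, vRu, vRv, vRw, wRu, wRv, wRw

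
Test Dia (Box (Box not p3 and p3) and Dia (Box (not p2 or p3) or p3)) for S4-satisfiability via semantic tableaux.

1. Dia (Box (Box not p3 and p3) and Dia (Box (not p2 or p3) or p3)), 0
2. Box (Box not p3 and p3) and Dia (Box (not p2 or p3) or p3), 1
3. Box (Box not p3 and p3), 1
4. Dia (Box (not p2 or p3) or p3), 1
5. Box not p3 and p3, 1
6. Box not p3, 1
7. p3, 1
8. not p3, 1
Accessibility: 0R0, 0R1, 1R1
Branch closes: p3 and not p3 both at 1.
(One branch shown.) All branches close.

Unsatisfiable (every branch closes)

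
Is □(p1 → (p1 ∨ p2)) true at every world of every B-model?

Tableau for the negation ¬□(p1 → (p1 ∨ p2)):
1. ¬□(p1 → (p1 ∨ p2)), w0
2. ¬(p1 → (p1 ∨ p2)), w1
3. p1, w1
4. ¬(p1 ∨ p2), w1
5. ¬p1, w1
6. ¬p2, w1
Accessibility: w0Rw0, w0Rw1, w1Rw0, w1Rw1
Branch closes: p1 and ¬p1 both at w1.
Every branch of the negation's tableau closes; the branch above is one of them.

Yes, valid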